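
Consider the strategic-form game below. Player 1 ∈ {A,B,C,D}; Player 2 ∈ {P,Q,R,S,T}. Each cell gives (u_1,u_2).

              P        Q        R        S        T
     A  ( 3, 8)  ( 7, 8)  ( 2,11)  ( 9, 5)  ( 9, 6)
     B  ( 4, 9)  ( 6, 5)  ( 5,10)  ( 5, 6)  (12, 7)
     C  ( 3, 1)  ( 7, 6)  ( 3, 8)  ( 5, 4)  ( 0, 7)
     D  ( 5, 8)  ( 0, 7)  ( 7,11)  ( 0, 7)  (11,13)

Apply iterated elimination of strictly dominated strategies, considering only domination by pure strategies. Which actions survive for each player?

P2 drop P (R beats it: A:11>8 B:10>9 C:8>1 D:11>8)
P2 drop Q (R beats it: A:11>8 B:10>5 C:8>6 D:11>7)
P2 drop S (R beats it: A:11>5 B:10>6 C:8>4 D:11>7)
P1 drop A (B beats it: R:5>2 T:12>9)
P1 drop C (B beats it: R:5>3 T:12>0)
P1→{B,D} P2→{R,T}

IESDS → P1:{B,D} P2:{R,T}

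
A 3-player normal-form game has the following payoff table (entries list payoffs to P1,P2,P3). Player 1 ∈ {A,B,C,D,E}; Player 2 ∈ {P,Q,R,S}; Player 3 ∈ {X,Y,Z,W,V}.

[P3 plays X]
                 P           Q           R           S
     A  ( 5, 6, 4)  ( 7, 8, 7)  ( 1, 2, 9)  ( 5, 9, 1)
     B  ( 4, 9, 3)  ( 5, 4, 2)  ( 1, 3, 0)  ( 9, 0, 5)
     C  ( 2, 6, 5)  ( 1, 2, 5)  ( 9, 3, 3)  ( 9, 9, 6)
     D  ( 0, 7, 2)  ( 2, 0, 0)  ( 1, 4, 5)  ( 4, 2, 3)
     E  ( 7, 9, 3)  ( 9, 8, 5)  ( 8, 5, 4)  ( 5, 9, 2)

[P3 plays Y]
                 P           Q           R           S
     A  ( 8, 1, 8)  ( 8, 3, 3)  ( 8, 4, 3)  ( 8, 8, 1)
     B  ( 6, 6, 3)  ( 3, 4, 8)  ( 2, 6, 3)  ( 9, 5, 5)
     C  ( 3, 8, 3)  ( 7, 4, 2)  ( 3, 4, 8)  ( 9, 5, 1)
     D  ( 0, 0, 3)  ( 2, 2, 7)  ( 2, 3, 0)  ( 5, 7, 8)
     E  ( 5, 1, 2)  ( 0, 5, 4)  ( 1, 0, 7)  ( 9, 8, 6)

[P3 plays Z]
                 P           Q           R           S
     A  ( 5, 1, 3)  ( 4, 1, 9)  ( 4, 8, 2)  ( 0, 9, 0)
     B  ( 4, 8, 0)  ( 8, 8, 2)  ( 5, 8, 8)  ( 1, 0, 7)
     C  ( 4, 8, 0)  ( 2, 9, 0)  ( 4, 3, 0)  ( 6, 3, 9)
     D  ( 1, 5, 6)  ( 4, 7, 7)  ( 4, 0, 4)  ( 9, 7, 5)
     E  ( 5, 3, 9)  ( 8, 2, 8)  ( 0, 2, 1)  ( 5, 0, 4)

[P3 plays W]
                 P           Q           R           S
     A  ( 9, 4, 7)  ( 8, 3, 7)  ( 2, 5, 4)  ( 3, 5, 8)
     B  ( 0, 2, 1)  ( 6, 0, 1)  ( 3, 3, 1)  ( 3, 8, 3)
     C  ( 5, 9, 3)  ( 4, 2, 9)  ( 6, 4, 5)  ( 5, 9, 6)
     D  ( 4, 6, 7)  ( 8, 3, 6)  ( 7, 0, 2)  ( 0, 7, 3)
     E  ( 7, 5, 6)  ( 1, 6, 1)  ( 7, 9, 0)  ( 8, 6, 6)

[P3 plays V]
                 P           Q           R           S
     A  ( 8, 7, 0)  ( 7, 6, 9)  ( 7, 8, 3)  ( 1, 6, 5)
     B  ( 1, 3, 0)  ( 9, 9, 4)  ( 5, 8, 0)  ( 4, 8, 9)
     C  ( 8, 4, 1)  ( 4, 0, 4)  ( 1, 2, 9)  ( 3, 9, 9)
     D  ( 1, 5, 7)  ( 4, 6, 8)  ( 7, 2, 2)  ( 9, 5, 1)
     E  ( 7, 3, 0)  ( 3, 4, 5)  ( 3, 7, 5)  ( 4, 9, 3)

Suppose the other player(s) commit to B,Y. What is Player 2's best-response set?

argmax u_2 = {P,R}

u_2(P vs B,Y) = 6
u_2(Q vs B,Y) = 4
u_2(R vs B,Y) = 6
u_2(S vs B,Y) = 5
max payoff 6 at {P,R}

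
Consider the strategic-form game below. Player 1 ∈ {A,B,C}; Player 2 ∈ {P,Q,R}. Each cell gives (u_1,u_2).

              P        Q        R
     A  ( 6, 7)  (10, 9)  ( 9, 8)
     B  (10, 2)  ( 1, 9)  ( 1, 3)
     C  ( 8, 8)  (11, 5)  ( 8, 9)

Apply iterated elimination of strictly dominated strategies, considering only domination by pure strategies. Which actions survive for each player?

Survivors P1:{A,C} P2:{Q,R}

P2 drop P (R beats it: A:8>7 B:3>2 C:9>8)
P1 drop B (A beats it: Q:10>1 R:9>1)
P1→{A,C} P2→{Q,R}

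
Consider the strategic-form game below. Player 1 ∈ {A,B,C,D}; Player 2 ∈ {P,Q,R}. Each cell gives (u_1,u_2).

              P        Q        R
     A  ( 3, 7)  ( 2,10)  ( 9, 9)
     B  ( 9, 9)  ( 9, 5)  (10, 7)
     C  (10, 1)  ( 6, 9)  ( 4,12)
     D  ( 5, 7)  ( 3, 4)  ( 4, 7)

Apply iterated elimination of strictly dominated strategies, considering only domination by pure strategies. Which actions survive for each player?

P1 drop A (B beats it: P:9>3 Q:9>2 R:10>9)
P1 drop D (B beats it: P:9>5 Q:9>3 R:10>4)
P2 drop Q (R beats it: B:7>5 C:12>9)
P1→{B,C} P2→{P,R}

Remaining: P1:{B,C} P2:{P,R}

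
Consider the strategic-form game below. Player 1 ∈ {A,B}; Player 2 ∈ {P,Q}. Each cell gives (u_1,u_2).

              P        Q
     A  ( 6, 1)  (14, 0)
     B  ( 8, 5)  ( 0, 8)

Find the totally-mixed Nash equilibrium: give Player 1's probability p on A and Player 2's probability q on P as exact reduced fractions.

p=3/4, q=7/8

P1 indiff ⇒ q·6+(1-q)·14 = q·8+(1-q)·0 ⇒ q(-2) = (1-q)(-14) ⇒ q = 7/8
P2 indiff ⇒ p·1+(1-p)·5 = p·0+(1-p)·8 ⇒ p(1) = (1-p)(3) ⇒ p = 3/4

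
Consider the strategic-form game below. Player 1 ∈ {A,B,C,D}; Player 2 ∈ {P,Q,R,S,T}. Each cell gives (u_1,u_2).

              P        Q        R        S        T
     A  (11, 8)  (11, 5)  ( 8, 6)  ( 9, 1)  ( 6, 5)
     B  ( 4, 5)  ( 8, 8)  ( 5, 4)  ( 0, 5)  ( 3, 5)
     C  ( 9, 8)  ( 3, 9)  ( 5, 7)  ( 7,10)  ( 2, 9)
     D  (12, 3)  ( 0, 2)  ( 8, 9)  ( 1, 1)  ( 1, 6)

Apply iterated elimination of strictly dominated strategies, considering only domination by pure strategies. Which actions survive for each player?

IESDS → P1:{A,D} P2:{P,R}

P1 drop B (A beats it: P:11>4 Q:11>8 R:8>5 S:9>0 T:6>3)
P1 drop C (A beats it: P:11>9 Q:11>3 R:8>5 S:9>7 T:6>2)
P2 drop Q (P beats it: A:8>5 D:3>2)
P2 drop S (P beats it: A:8>1 D:3>1)
P2 drop T (R beats it: A:6>5 D:9>6)
P1→{A,D} P2→{P,R}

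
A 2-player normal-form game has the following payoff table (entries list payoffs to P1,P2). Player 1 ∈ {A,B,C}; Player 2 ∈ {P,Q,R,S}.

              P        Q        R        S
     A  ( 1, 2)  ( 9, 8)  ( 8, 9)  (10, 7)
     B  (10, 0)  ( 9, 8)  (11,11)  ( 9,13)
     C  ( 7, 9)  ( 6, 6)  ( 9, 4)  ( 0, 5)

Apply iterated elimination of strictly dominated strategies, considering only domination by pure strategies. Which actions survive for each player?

Remaining: P1:{A,B} P2:{R,S}

P1 drop C (B beats it: P:10>7 Q:9>6 R:11>9 S:9>0)
P2 drop P (Q beats it: A:8>2 B:8>0)
P2 drop Q (R beats it: A:9>8 B:11>8)
P1→{A,B} P2→{R,S}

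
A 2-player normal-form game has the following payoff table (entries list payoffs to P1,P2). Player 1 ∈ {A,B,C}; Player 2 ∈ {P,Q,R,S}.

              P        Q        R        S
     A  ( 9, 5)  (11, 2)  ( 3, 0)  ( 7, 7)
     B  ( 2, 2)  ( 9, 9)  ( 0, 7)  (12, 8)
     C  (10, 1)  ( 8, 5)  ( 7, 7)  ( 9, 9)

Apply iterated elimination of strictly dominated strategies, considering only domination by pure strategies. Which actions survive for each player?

P2 drop P (S beats it: A:7>5 B:8>2 C:9>1)
P2 drop R (S beats it: A:7>0 B:8>7 C:9>7)
P1 drop C (B beats it: Q:9>8 S:12>9)
P1→{A,B} P2→{Q,S}

IESDS → P1:{A,B} P2:{Q,S}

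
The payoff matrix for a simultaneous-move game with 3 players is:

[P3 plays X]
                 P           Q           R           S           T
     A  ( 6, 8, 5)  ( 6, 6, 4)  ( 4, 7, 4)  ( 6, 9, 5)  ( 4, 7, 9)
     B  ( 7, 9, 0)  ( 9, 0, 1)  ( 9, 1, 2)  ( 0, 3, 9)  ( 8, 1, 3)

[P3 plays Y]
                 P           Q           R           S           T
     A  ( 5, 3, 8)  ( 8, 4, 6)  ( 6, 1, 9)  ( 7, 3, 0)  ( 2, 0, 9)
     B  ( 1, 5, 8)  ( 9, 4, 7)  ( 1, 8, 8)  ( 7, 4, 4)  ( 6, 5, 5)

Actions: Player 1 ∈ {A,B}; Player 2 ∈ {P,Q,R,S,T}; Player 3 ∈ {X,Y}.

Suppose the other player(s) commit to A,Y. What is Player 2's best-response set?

u_2(P vs A,Y) = 3
u_2(Q vs A,Y) = 4
u_2(R vs A,Y) = 1
u_2(S vs A,Y) = 3
u_2(T vs A,Y) = 0
max payoff 4 at {Q}

BR_2 = {Q}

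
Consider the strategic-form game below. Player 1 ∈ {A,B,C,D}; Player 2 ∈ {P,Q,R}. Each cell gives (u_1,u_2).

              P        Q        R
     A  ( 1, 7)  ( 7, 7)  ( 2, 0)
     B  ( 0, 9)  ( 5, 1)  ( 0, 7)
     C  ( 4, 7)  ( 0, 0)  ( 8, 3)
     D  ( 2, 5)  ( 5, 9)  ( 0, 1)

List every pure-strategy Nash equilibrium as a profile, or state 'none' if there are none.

Nash profiles: (A,Q), (C,P)

(A,P): not NE [P1→C gives 4>1]
(A,Q): NE
(A,R): not NE [P1→C gives 8>2; P2→Q gives 7>0]
(B,P): not NE [P1→C gives 4>0]
(B,Q): not NE [P1→A gives 7>5; P2→P gives 9>1]
(B,R): not NE [P1→C gives 8>0; P2→P gives 9>7]
(C,P): NE
(C,Q): not NE [P1→A gives 7>0; P2→P gives 7>0]
(C,R): not NE [P2→P gives 7>3]
(D,P): not NE [P1→C gives 4>2; P2→Q gives 9>5]
(D,Q): not NE [P1→A gives 7>5]
(D,R): not NE [P1→C gives 8>0; P2→Q gives 9>1]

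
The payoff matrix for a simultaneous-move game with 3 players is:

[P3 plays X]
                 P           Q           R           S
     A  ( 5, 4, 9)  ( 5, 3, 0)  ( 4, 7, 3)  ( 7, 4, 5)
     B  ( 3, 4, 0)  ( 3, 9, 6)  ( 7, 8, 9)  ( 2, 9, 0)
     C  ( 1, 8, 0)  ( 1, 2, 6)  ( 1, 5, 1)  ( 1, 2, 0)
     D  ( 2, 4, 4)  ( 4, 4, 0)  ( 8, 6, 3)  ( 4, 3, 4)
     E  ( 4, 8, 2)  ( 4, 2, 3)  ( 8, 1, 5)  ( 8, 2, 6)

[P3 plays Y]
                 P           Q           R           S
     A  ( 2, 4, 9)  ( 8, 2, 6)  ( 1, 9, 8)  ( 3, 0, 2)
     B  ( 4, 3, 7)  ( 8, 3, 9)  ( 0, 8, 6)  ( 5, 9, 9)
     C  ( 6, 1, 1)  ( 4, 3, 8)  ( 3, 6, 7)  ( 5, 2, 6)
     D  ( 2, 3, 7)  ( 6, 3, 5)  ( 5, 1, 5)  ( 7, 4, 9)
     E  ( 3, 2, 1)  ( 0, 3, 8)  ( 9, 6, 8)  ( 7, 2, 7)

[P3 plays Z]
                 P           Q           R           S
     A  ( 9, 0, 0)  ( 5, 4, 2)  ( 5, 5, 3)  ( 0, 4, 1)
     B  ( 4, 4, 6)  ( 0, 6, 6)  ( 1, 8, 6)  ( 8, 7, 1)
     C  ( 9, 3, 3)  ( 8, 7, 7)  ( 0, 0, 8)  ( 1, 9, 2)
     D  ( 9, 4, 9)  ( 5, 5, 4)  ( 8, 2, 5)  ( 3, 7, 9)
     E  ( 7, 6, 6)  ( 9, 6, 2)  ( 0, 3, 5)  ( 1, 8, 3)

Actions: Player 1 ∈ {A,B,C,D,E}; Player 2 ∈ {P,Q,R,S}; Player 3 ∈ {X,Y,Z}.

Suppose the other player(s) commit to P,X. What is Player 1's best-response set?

u_1(A vs P,X) = 5
u_1(B vs P,X) = 3
u_1(C vs P,X) = 1
u_1(D vs P,X) = 2
u_1(E vs P,X) = 4
max payoff 5 at {A}

BR_1 = {A}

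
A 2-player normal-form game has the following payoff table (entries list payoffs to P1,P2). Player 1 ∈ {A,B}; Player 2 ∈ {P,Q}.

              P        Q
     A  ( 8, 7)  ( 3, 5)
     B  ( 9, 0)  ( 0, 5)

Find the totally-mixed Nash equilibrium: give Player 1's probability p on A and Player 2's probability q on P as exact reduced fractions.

P1 mixes 5/7 on A; P2 mixes 3/4 on P

P1 indiff ⇒ q·8+(1-q)·3 = q·9+(1-q)·0 ⇒ q(-1) = (1-q)(-3) ⇒ q = 3/4
P2 indiff ⇒ p·7+(1-p)·0 = p·5+(1-p)·5 ⇒ p(2) = (1-p)(5) ⇒ p = 5/7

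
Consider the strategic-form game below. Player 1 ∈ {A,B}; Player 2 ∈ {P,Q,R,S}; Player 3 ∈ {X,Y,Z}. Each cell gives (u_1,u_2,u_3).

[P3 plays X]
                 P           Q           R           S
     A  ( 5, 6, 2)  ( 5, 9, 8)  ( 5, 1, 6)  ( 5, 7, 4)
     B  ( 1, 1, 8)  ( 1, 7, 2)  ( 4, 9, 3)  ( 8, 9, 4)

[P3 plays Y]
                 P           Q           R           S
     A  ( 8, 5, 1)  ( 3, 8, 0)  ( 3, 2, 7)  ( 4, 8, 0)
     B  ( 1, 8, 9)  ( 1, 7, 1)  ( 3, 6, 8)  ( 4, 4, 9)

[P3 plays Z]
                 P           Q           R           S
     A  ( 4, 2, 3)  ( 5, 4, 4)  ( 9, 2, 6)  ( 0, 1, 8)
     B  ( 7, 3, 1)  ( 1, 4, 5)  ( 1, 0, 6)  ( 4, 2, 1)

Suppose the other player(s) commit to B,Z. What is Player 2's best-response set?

P2 best: {Q}

u_2(P vs B,Z) = 3
u_2(Q vs B,Z) = 4
u_2(R vs B,Z) = 0
u_2(S vs B,Z) = 2
max payoff 4 at {Q}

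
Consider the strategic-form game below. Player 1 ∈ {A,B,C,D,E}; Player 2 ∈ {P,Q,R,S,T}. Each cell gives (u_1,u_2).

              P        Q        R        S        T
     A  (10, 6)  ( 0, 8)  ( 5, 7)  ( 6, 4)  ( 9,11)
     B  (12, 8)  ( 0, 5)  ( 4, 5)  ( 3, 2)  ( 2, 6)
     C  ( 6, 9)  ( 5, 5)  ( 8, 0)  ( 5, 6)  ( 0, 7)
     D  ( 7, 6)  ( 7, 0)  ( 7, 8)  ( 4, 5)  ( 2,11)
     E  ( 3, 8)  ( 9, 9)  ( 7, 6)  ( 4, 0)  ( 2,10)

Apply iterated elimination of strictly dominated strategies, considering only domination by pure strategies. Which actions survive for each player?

Survivors P1:{A,B} P2:{P,T}

P2 drop Q (T beats it: A:11>8 B:6>5 C:7>5 D:11>0 E:10>9)
P2 drop R (T beats it: A:11>7 B:6>5 C:7>0 D:11>8 E:10>6)
P1 drop C (A beats it: P:10>6 S:6>5 T:9>0)
P1 drop D (A beats it: P:10>7 S:6>4 T:9>2)
P1 drop E (A beats it: P:10>3 S:6>4 T:9>2)
P2 drop S (P beats it: A:6>4 B:8>2)
P1→{A,B} P2→{P,T}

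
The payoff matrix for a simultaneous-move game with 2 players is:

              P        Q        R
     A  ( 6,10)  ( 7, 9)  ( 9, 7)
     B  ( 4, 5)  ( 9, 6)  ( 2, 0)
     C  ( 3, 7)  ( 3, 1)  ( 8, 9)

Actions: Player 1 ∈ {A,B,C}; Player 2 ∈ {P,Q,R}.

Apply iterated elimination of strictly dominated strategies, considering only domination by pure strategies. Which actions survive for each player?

P1 drop C (A beats it: P:6>3 Q:7>3 R:9>8)
P2 drop R (P beats it: A:10>7 B:5>0)
P1→{A,B} P2→{P,Q}

IESDS → P1:{A,B} P2:{P,Q}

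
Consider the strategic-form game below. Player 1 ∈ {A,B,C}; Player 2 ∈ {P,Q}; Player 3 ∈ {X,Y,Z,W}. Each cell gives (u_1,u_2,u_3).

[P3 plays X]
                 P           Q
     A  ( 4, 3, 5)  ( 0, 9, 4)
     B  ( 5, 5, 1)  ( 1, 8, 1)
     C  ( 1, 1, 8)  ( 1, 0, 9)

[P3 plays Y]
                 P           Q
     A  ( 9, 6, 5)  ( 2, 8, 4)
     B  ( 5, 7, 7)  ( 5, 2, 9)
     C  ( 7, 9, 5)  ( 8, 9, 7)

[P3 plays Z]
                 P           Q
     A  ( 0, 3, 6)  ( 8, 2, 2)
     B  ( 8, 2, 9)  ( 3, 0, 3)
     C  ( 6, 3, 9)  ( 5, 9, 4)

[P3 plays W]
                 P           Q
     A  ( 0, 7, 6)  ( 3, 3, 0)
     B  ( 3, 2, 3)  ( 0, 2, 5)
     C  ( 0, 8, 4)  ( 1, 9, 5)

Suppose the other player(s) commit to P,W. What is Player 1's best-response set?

argmax u_1 = {B}

u_1(A vs P,W) = 0
u_1(B vs P,W) = 3
u_1(C vs P,W) = 0
max payoff 3 at {B}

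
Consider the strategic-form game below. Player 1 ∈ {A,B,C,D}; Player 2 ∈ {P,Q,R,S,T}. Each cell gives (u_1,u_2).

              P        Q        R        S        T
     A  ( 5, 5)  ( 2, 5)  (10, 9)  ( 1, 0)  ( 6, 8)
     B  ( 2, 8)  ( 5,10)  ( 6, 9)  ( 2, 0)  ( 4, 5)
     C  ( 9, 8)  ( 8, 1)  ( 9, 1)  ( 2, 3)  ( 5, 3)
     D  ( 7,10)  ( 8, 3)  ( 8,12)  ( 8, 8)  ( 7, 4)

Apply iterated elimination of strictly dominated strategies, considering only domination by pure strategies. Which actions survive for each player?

Remaining: P1:{A,C,D} P2:{P,R,T}

P1 drop B (D beats it: P:7>2 Q:8>5 R:8>6 S:8>2 T:7>4)
P2 drop Q (T beats it: A:8>5 C:3>1 D:4>3)
P2 drop S (P beats it: A:5>0 C:8>3 D:10>8)
P1→{A,C,D} P2→{P,R,T}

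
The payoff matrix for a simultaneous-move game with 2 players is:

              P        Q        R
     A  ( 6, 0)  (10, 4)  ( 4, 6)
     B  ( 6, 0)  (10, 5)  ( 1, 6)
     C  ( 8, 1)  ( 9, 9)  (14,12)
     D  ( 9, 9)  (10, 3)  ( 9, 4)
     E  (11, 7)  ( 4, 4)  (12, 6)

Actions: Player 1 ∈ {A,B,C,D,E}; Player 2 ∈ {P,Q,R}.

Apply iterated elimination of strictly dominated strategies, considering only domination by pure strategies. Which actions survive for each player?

IESDS → P1:{C,E} P2:{P,R}

P2 drop Q (R beats it: A:6>4 B:6>5 C:12>9 D:4>3 E:6>4)
P1 drop A (C beats it: P:8>6 R:14>4)
P1 drop B (C beats it: P:8>6 R:14>1)
P1 drop D (E beats it: P:11>9 R:12>9)
P1→{C,E} P2→{P,R}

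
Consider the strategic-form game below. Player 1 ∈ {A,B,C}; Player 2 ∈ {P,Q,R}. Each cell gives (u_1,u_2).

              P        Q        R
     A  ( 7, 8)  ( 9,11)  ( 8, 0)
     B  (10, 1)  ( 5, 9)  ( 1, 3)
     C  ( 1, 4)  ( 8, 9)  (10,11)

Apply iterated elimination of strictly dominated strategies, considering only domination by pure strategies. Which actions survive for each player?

IESDS → P1:{A,C} P2:{Q,R}

P2 drop P (Q beats it: A:11>8 B:9>1 C:9>4)
P1 drop B (A beats it: Q:9>5 R:8>1)
P1→{A,C} P2→{Q,R}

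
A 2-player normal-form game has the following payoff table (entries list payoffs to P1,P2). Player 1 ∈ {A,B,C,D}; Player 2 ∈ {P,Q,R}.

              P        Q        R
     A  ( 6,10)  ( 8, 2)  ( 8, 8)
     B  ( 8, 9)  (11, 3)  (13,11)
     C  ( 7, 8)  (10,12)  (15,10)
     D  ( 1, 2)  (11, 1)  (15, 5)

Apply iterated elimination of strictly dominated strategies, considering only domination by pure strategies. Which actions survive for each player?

P1 drop A (B beats it: P:8>6 Q:11>8 R:13>8)
P2 drop P (R beats it: B:11>9 C:10>8 D:5>2)
P1→{B,C,D} P2→{Q,R}

Remaining: P1:{B,C,D} P2:{Q,R}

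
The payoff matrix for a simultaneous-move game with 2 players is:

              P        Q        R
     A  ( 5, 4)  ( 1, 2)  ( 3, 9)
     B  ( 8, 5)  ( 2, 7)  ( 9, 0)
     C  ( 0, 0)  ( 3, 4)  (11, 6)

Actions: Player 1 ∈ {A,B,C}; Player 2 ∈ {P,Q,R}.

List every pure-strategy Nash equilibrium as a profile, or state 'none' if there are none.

(A,P): not NE [P1→B gives 8>5; P2→R gives 9>4]
(A,Q): not NE [P1→C gives 3>1; P2→R gives 9>2]
(A,R): not NE [P1→C gives 11>3]
(B,P): not NE [P2→Q gives 7>5]
(B,Q): not NE [P1→C gives 3>2]
(B,R): not NE [P1→C gives 11>9; P2→Q gives 7>0]
(C,P): not NE [P1→B gives 8>0; P2→R gives 6>0]
(C,Q): not NE [P2→R gives 6>4]
(C,R): NE

PSNE = {(C,R)}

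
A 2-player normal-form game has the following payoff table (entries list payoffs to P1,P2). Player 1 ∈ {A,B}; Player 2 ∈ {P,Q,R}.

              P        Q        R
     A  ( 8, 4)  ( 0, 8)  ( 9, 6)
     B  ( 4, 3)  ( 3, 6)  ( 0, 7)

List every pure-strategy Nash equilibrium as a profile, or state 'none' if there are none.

(A,P): not NE [P2→Q gives 8>4]
(A,Q): not NE [P1→B gives 3>0]
(A,R): not NE [P2→Q gives 8>6]
(B,P): not NE [P1→A gives 8>4; P2→R gives 7>3]
(B,Q): not NE [P2→R gives 7>6]
(B,R): not NE [P1→A gives 9>0]

Equilibria: none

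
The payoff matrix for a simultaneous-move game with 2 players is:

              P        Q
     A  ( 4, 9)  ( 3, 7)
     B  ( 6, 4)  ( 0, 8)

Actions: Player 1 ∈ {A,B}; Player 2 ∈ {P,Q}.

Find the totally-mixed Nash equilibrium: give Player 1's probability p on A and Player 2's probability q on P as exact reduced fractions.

P1 indiff ⇒ q·4+(1-q)·3 = q·6+(1-q)·0 ⇒ q(-2) = (1-q)(-3) ⇒ q = 3/5
P2 indiff ⇒ p·9+(1-p)·4 = p·7+(1-p)·8 ⇒ p(2) = (1-p)(4) ⇒ p = 2/3

(p,q) = (2/3, 3/5)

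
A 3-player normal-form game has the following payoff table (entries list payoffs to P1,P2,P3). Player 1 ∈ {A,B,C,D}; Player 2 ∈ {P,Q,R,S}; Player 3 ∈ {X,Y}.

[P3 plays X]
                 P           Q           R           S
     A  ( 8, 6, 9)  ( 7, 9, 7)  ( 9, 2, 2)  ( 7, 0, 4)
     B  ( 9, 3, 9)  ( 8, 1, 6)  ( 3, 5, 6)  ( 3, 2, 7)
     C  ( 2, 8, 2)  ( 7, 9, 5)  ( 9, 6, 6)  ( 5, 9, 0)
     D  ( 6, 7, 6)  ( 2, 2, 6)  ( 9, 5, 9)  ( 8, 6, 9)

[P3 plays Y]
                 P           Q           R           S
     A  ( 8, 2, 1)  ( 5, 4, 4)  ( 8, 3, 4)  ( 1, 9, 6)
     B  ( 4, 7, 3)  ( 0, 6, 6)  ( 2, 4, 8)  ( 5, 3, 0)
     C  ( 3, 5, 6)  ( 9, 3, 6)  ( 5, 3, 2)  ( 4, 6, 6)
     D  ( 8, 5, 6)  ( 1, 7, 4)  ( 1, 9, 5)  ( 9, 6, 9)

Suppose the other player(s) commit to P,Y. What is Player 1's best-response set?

argmax u_1 = {A,D}

u_1(A vs P,Y) = 8
u_1(B vs P,Y) = 4
u_1(C vs P,Y) = 3
u_1(D vs P,Y) = 8
max payoff 8 at {A,D}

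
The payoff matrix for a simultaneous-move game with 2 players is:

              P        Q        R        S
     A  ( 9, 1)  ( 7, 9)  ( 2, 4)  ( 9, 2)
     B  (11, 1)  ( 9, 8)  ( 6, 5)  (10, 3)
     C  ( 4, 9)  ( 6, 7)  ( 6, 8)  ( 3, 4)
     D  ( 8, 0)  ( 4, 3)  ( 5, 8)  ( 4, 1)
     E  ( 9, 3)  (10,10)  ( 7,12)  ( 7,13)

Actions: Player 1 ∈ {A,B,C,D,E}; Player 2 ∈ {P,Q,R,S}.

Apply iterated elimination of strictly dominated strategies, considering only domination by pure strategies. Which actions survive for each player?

Survivors P1:{B,E} P2:{Q,R,S}

P1 drop A (B beats it: P:11>9 Q:9>7 R:6>2 S:10>9)
P1 drop C (E beats it: P:9>4 Q:10>6 R:7>6 S:7>3)
P1 drop D (B beats it: P:11>8 Q:9>4 R:6>5 S:10>4)
P2 drop P (Q beats it: B:8>1 E:10>3)
P1→{B,E} P2→{Q,R,S}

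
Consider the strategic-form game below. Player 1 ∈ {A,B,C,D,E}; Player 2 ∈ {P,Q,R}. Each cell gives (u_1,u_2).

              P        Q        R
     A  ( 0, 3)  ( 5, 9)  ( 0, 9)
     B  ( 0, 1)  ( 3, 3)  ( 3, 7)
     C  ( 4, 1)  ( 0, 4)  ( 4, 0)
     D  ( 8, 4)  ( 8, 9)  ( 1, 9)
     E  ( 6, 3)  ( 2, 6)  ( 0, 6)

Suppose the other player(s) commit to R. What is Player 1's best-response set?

u_1(A vs R) = 0
u_1(B vs R) = 3
u_1(C vs R) = 4
u_1(D vs R) = 1
u_1(E vs R) = 0
max payoff 4 at {C}

BR_1 = {C}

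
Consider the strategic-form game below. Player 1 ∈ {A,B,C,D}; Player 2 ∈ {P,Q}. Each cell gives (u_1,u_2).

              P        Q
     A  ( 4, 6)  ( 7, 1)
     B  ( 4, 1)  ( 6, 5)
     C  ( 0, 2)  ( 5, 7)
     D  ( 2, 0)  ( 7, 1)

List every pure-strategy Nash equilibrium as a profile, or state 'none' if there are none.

NE set: (A,P), (D,Q)

(A,P): NE
(A,Q): not NE [P2→P gives 6>1]
(B,P): not NE [P2→Q gives 5>1]
(B,Q): not NE [P1→D gives 7>6]
(C,P): not NE [P1→B gives 4>0; P2→Q gives 7>2]
(C,Q): not NE [P1→D gives 7>5]
(D,P): not NE [P1→B gives 4>2; P2→Q gives 1>0]
(D,Q): NE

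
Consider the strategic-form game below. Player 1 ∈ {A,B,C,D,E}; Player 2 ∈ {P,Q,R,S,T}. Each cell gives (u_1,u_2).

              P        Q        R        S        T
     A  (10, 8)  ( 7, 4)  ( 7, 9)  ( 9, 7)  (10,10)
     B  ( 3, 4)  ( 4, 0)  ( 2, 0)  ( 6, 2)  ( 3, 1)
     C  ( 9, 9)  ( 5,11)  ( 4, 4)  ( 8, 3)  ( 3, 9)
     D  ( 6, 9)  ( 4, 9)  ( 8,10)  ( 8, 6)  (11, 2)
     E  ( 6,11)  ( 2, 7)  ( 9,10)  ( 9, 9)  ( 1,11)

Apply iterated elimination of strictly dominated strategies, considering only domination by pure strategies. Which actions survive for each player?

P1 drop B (A beats it: P:10>3 Q:7>4 R:7>2 S:9>6 T:10>3)
P1 drop C (A beats it: P:10>9 Q:7>5 R:7>4 S:9>8 T:10>3)
P2 drop Q (R beats it: A:9>4 D:10>9 E:10>7)
P2 drop S (P beats it: A:8>7 D:9>6 E:11>9)
P1→{A,D,E} P2→{P,R,T}

IESDS → P1:{A,D,E} P2:{P,R,T}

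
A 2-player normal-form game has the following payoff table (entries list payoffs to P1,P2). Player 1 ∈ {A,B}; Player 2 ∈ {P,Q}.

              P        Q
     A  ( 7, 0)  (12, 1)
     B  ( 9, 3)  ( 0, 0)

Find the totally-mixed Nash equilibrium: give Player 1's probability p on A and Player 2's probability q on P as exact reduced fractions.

P1 indiff ⇒ q·7+(1-q)·12 = q·9+(1-q)·0 ⇒ q(-2) = (1-q)(-12) ⇒ q = 6/7
P2 indiff ⇒ p·0+(1-p)·3 = p·1+(1-p)·0 ⇒ p(-1) = (1-p)(-3) ⇒ p = 3/4

P1 mixes 3/4 on A; P2 mixes 6/7 on P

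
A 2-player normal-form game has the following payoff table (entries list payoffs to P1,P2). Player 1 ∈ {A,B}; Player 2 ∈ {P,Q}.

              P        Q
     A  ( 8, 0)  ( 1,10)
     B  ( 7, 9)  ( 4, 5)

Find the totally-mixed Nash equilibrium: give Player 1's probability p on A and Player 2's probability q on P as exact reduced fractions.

P1 mixes 2/7 on A; P2 mixes 3/4 on P

P1 indiff ⇒ q·8+(1-q)·1 = q·7+(1-q)·4 ⇒ q(1) = (1-q)(3) ⇒ q = 3/4
P2 indiff ⇒ p·0+(1-p)·9 = p·10+(1-p)·5 ⇒ p(-10) = (1-p)(-4) ⇒ p = 2/7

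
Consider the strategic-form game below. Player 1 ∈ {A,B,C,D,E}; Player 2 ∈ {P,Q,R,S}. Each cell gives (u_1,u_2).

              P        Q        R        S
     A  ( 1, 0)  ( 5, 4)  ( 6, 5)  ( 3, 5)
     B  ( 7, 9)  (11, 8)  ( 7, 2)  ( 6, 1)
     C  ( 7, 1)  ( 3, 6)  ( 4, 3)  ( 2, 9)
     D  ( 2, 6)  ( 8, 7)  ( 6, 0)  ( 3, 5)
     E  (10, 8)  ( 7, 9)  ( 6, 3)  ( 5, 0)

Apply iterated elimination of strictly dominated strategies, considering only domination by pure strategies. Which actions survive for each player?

P1 drop A (B beats it: P:7>1 Q:11>5 R:7>6 S:6>3)
P1 drop C (E beats it: P:10>7 Q:7>3 R:6>4 S:5>2)
P1 drop D (B beats it: P:7>2 Q:11>8 R:7>6 S:6>3)
P2 drop R (P beats it: B:9>2 E:8>3)
P2 drop S (P beats it: B:9>1 E:8>0)
P1→{B,E} P2→{P,Q}

Survivors P1:{B,E} P2:{P,Q}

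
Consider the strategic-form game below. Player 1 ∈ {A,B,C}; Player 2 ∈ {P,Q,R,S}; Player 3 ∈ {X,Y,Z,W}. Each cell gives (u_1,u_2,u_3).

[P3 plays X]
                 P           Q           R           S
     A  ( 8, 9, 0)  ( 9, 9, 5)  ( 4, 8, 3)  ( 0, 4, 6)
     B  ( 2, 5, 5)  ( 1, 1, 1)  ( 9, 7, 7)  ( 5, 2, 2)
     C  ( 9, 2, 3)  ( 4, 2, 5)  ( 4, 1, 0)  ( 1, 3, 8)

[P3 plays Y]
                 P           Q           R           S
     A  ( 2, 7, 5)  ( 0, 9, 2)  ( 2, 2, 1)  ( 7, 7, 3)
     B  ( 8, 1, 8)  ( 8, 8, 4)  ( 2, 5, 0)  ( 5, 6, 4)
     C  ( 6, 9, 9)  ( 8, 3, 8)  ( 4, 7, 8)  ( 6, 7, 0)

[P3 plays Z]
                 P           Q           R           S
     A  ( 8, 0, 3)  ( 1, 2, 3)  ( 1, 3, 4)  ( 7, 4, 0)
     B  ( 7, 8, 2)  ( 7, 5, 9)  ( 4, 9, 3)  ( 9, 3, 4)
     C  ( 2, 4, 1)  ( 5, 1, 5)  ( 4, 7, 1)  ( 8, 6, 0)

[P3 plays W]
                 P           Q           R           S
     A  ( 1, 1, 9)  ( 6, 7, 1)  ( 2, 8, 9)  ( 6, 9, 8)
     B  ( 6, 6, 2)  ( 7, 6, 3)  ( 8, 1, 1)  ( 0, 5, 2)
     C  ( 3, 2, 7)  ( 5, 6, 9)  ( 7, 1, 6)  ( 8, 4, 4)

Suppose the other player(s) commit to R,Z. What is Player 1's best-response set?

u_1(A vs R,Z) = 1
u_1(B vs R,Z) = 4
u_1(C vs R,Z) = 4
max payoff 4 at {B,C}

P1 best: {B,C}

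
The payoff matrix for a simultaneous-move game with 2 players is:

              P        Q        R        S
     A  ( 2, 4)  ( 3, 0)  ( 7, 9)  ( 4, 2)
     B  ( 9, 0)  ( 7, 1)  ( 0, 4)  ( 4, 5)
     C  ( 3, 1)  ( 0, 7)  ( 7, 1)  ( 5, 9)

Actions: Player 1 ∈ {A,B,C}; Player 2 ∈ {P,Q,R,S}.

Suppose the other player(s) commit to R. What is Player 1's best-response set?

u_1(A vs R) = 7
u_1(B vs R) = 0
u_1(C vs R) = 7
max payoff 7 at {A,C}

P1 best: {A,C}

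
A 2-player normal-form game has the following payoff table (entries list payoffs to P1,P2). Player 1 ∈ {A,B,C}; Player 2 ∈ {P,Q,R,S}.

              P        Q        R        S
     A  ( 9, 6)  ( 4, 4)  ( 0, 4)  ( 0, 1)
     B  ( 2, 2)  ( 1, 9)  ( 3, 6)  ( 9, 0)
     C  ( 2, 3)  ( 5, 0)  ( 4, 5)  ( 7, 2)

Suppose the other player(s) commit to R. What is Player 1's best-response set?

P1 best: {C}

u_1(A vs R) = 0
u_1(B vs R) = 3
u_1(C vs R) = 4
max payoff 4 at {C}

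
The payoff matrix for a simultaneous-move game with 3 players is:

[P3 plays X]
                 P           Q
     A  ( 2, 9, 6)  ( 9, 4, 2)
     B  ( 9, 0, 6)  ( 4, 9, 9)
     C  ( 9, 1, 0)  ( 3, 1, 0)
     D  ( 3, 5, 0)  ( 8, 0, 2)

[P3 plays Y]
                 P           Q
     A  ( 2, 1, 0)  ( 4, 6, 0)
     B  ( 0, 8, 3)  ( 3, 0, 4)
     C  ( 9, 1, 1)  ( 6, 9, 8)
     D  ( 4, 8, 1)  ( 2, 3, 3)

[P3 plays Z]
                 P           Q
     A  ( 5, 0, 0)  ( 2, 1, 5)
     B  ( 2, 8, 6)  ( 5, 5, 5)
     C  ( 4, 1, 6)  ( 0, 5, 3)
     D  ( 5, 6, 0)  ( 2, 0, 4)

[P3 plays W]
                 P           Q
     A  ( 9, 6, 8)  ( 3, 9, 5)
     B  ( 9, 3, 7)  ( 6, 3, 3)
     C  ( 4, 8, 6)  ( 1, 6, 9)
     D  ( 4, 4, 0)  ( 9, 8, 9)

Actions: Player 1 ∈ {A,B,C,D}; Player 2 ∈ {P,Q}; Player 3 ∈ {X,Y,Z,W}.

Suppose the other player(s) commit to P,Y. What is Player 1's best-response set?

P1 best: {C}

u_1(A vs P,Y) = 2
u_1(B vs P,Y) = 0
u_1(C vs P,Y) = 9
u_1(D vs P,Y) = 4
max payoff 9 at {C}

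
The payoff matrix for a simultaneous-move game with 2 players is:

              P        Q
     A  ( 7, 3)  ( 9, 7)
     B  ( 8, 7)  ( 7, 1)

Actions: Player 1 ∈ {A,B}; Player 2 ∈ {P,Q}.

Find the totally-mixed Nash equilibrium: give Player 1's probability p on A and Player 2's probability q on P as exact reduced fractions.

(p,q) = (3/5, 2/3)

P1 indiff ⇒ q·7+(1-q)·9 = q·8+(1-q)·7 ⇒ q(-1) = (1-q)(-2) ⇒ q = 2/3
P2 indiff ⇒ p·3+(1-p)·7 = p·7+(1-p)·1 ⇒ p(-4) = (1-p)(-6) ⇒ p = 3/5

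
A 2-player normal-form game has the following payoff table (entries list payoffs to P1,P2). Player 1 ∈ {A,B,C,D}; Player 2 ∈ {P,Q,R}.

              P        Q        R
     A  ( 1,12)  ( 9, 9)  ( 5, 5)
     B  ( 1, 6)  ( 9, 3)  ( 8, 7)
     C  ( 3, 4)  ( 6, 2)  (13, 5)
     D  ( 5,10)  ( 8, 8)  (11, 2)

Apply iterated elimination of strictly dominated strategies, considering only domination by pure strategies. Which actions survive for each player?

P2 drop Q (P beats it: A:12>9 B:6>3 C:4>2 D:10>8)
P1 drop A (C beats it: P:3>1 R:13>5)
P1 drop B (C beats it: P:3>1 R:13>8)
P1→{C,D} P2→{P,R}

Survivors P1:{C,D} P2:{P,R}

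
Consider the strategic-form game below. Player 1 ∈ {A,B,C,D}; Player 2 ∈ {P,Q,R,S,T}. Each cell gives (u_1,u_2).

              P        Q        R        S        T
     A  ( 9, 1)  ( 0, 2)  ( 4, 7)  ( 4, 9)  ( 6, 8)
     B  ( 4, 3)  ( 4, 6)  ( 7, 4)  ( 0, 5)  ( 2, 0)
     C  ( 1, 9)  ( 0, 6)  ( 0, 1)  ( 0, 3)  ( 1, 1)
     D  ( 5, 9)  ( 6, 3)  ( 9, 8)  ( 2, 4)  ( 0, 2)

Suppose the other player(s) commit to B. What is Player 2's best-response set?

BR_2 = {Q}

u_2(P vs B) = 3
u_2(Q vs B) = 6
u_2(R vs B) = 4
u_2(S vs B) = 5
u_2(T vs B) = 0
max payoff 6 at {Q}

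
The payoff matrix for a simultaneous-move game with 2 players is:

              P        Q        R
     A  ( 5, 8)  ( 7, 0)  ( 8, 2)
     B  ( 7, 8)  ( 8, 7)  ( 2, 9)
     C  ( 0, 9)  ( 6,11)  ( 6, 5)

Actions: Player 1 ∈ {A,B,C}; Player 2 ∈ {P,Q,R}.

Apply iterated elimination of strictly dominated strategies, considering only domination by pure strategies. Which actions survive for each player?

P1 drop C (A beats it: P:5>0 Q:7>6 R:8>6)
P2 drop Q (P beats it: A:8>0 B:8>7)
P1→{A,B} P2→{P,R}

IESDS → P1:{A,B} P2:{P,R}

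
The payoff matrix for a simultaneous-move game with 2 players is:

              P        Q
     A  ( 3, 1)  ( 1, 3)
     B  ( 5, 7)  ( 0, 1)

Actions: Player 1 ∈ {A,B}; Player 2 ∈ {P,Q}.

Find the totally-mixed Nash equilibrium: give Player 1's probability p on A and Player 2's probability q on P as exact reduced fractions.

P1 indiff ⇒ q·3+(1-q)·1 = q·5+(1-q)·0 ⇒ q(-2) = (1-q)(-1) ⇒ q = 1/3
P2 indiff ⇒ p·1+(1-p)·7 = p·3+(1-p)·1 ⇒ p(-2) = (1-p)(-6) ⇒ p = 3/4

p=3/4, q=1/3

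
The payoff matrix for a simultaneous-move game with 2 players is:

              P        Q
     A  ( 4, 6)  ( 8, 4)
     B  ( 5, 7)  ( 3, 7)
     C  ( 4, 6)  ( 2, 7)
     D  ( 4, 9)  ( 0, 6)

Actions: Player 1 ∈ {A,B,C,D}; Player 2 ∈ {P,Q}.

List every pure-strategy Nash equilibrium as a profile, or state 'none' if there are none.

PSNE = {(B,P)}

(A,P): not NE [P1→B gives 5>4]
(A,Q): not NE [P2→P gives 6>4]
(B,P): NE
(B,Q): not NE [P1→A gives 8>3]
(C,P): not NE [P1→B gives 5>4; P2→Q gives 7>6]
(C,Q): not NE [P1→A gives 8>2]
(D,P): not NE [P1→B gives 5>4]
(D,Q): not NE [P1→A gives 8>0; P2→P gives 9>6]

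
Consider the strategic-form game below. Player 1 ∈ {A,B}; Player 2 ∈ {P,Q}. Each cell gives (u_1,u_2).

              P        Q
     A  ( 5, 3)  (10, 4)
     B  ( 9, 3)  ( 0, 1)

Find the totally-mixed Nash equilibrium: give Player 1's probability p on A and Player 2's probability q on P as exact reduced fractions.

P1 indiff ⇒ q·5+(1-q)·10 = q·9+(1-q)·0 ⇒ q(-4) = (1-q)(-10) ⇒ q = 5/7
P2 indiff ⇒ p·3+(1-p)·3 = p·4+(1-p)·1 ⇒ p(-1) = (1-p)(-2) ⇒ p = 2/3

P1 mixes 2/3 on A; P2 mixes 5/7 on P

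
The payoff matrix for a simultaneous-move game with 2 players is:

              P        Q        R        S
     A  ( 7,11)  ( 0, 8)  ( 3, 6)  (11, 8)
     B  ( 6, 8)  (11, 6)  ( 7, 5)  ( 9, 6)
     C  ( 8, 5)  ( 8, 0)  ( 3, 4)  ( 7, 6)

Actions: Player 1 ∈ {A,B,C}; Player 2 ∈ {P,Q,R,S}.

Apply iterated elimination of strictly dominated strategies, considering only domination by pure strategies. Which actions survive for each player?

P2 drop Q (P beats it: A:11>8 B:8>6 C:5>0)
P2 drop R (P beats it: A:11>6 B:8>5 C:5>4)
P1 drop B (A beats it: P:7>6 S:11>9)
P1→{A,C} P2→{P,S}

Survivors P1:{A,C} P2:{P,S}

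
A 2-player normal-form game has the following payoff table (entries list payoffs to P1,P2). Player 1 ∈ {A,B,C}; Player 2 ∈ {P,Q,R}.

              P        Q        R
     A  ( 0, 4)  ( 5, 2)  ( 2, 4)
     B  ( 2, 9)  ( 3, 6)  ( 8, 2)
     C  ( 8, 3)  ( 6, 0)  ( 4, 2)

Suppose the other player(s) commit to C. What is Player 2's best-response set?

P2 best: {P}

u_2(P vs C) = 3
u_2(Q vs C) = 0
u_2(R vs C) = 2
max payoff 3 at {P}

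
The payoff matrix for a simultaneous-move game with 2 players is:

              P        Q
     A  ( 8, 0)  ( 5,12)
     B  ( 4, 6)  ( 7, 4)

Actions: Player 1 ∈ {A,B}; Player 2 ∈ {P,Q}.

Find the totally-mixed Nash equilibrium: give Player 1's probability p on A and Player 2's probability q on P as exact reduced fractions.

P1 mixes 1/7 on A; P2 mixes 1/3 on P

P1 indiff ⇒ q·8+(1-q)·5 = q·4+(1-q)·7 ⇒ q(4) = (1-q)(2) ⇒ q = 1/3
P2 indiff ⇒ p·0+(1-p)·6 = p·12+(1-p)·4 ⇒ p(-12) = (1-p)(-2) ⇒ p = 1/7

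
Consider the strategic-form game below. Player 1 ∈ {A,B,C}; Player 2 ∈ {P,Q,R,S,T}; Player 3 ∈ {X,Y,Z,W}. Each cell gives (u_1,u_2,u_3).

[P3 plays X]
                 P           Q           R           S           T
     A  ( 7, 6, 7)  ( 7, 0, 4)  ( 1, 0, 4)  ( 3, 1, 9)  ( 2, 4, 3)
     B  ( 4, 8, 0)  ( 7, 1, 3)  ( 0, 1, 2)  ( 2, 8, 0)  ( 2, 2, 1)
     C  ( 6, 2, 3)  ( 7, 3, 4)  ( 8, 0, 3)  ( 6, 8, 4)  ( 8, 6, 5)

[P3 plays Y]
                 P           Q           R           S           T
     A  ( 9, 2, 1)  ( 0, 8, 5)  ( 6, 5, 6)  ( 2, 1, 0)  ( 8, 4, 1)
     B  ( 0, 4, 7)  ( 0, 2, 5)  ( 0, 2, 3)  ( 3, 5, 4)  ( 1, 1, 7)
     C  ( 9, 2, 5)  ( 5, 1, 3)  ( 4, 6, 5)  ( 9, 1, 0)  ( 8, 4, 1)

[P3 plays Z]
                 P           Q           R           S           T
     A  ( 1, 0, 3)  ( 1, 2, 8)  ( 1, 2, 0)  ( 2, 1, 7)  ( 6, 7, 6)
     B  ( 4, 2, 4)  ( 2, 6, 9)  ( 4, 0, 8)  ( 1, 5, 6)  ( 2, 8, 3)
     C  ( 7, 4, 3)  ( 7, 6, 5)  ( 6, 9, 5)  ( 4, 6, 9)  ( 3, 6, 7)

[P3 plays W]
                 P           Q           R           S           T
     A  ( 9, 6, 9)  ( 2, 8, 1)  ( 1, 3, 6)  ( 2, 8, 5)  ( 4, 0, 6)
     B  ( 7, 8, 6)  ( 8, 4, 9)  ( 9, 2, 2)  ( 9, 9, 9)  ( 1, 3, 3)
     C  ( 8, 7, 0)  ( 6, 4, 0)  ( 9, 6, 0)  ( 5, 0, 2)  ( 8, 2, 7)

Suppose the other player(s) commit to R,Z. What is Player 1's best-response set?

argmax u_1 = {C}

u_1(A vs R,Z) = 1
u_1(B vs R,Z) = 4
u_1(C vs R,Z) = 6
max payoff 6 at {C}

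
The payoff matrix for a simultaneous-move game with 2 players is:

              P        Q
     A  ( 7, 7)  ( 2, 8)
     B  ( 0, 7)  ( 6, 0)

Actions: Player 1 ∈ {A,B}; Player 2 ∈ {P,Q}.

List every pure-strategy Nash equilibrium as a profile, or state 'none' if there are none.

(A,P): not NE [P2→Q gives 8>7]
(A,Q): not NE [P1→B gives 6>2]
(B,P): not NE [P1→A gives 7>0]
(B,Q): not NE [P2→P gives 7>0]

PSNE: ∅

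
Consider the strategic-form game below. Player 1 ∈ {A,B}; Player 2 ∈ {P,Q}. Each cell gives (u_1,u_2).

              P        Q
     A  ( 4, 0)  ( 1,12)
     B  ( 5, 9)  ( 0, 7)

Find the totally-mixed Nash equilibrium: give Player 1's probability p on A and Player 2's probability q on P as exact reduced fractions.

P1 indiff ⇒ q·4+(1-q)·1 = q·5+(1-q)·0 ⇒ q(-1) = (1-q)(-1) ⇒ q = 1/2
P2 indiff ⇒ p·0+(1-p)·9 = p·12+(1-p)·7 ⇒ p(-12) = (1-p)(-2) ⇒ p = 1/7

(p,q) = (1/7, 1/2)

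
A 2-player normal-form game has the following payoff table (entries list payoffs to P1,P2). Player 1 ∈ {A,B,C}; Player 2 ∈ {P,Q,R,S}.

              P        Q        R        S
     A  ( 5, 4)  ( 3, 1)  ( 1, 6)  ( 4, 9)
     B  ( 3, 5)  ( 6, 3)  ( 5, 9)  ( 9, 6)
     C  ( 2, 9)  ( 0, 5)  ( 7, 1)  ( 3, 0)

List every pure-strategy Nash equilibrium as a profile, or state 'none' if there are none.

No pure NE.

(A,P): not NE [P2→S gives 9>4]
(A,Q): not NE [P1→B gives 6>3; P2→S gives 9>1]
(A,R): not NE [P1→C gives 7>1; P2→S gives 9>6]
(A,S): not NE [P1→B gives 9>4]
(B,P): not NE [P1→A gives 5>3; P2→R gives 9>5]
(B,Q): not NE [P2→R gives 9>3]
(B,R): not NE [P1→C gives 7>5]
(B,S): not NE [P2→R gives 9>6]
(C,P): not NE [P1→A gives 5>2]
(C,Q): not NE [P1→B gives 6>0; P2→P gives 9>5]
(C,R): not NE [P2→P gives 9>1]
(C,S): not NE [P1→B gives 9>3; P2→P gives 9>0]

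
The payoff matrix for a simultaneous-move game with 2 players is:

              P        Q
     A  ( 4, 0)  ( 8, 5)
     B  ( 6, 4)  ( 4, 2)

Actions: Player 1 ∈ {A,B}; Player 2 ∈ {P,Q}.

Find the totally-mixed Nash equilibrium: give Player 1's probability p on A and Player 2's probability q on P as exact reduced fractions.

P1 indiff ⇒ q·4+(1-q)·8 = q·6+(1-q)·4 ⇒ q(-2) = (1-q)(-4) ⇒ q = 2/3
P2 indiff ⇒ p·0+(1-p)·4 = p·5+(1-p)·2 ⇒ p(-5) = (1-p)(-2) ⇒ p = 2/7

(p,q) = (2/7, 2/3)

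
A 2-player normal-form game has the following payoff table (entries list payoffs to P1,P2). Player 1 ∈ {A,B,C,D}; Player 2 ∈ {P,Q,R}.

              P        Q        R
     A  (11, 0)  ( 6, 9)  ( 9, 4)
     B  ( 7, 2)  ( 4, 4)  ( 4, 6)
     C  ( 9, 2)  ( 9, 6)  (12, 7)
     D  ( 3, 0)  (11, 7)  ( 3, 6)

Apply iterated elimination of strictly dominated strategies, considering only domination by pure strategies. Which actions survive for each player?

Survivors P1:{C,D} P2:{Q,R}

P1 drop B (A beats it: P:11>7 Q:6>4 R:9>4)
P2 drop P (Q beats it: A:9>0 C:6>2 D:7>0)
P1 drop A (C beats it: Q:9>6 R:12>9)
P1→{C,D} P2→{Q,R}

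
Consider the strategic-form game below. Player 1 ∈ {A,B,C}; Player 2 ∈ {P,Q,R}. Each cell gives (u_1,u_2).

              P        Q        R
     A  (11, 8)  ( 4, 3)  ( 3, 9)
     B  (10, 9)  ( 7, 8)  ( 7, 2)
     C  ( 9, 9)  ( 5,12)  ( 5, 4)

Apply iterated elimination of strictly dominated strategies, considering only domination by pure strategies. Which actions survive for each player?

P1 drop C (B beats it: P:10>9 Q:7>5 R:7>5)
P2 drop Q (P beats it: A:8>3 B:9>8)
P1→{A,B} P2→{P,R}

Remaining: P1:{A,B} P2:{P,R}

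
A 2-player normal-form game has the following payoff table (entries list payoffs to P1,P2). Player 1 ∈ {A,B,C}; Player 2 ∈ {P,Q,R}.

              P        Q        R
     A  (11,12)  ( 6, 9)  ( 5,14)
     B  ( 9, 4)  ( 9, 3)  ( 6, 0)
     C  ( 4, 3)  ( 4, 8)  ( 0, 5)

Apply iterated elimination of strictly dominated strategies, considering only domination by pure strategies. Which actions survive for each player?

IESDS → P1:{A,B} P2:{P,R}

P1 drop C (A beats it: P:11>4 Q:6>4 R:5>0)
P2 drop Q (P beats it: A:12>9 B:4>3)
P1→{A,B} P2→{P,R}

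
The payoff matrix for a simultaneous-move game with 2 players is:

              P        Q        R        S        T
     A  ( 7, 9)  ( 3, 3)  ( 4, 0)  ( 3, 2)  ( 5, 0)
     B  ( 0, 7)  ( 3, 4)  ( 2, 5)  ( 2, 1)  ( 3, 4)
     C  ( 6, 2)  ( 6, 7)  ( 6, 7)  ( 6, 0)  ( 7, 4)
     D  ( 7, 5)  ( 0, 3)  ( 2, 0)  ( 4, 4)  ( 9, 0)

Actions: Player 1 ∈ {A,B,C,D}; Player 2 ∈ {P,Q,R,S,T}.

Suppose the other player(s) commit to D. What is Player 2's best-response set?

u_2(P vs D) = 5
u_2(Q vs D) = 3
u_2(R vs D) = 0
u_2(S vs D) = 4
u_2(T vs D) = 0
max payoff 5 at {P}

BR_2 = {P}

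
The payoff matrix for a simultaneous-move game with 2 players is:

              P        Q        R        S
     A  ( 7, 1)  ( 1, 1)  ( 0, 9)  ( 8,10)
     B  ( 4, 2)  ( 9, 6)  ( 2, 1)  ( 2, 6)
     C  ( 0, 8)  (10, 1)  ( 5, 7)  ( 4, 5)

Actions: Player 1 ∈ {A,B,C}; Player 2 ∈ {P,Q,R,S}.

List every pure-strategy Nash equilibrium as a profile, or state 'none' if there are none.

(A,P): not NE [P2→S gives 10>1]
(A,Q): not NE [P1→C gives 10>1; P2→S gives 10>1]
(A,R): not NE [P1→C gives 5>0; P2→S gives 10>9]
(A,S): NE
(B,P): not NE [P1→A gives 7>4; P2→S gives 6>2]
(B,Q): not NE [P1→C gives 10>9]
(B,R): not NE [P1→C gives 5>2; P2→S gives 6>1]
(B,S): not NE [P1→A gives 8>2]
(C,P): not NE [P1→A gives 7>0]
(C,Q): not NE [P2→P gives 8>1]
(C,R): not NE [P2→P gives 8>7]
(C,S): not NE [P1→A gives 8>4; P2→P gives 8>5]

Nash profiles: (A,S)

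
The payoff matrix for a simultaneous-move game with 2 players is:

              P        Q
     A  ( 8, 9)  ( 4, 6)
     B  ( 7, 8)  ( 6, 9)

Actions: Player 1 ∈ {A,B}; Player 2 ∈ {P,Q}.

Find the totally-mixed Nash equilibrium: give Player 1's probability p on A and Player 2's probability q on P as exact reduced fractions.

(p,q) = (1/4, 2/3)

P1 indiff ⇒ q·8+(1-q)·4 = q·7+(1-q)·6 ⇒ q(1) = (1-q)(2) ⇒ q = 2/3
P2 indiff ⇒ p·9+(1-p)·8 = p·6+(1-p)·9 ⇒ p(3) = (1-p)(1) ⇒ p = 1/4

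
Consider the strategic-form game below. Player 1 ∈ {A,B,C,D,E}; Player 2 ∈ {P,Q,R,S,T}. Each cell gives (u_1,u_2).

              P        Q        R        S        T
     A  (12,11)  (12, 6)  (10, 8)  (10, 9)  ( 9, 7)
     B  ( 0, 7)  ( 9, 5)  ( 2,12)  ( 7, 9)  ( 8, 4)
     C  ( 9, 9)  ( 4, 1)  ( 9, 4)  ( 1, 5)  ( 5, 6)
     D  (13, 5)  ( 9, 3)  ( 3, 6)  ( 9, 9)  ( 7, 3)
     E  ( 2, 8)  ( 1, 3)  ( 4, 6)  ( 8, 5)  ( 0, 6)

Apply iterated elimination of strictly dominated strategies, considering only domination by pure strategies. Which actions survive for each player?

P1 drop B (A beats it: P:12>0 Q:12>9 R:10>2 S:10>7 T:9>8)
P1 drop C (A beats it: P:12>9 Q:12>4 R:10>9 S:10>1 T:9>5)
P1 drop E (A beats it: P:12>2 Q:12>1 R:10>4 S:10>8 T:9>0)
P2 drop Q (P beats it: A:11>6 D:5>3)
P2 drop R (S beats it: A:9>8 D:9>6)
P2 drop T (P beats it: A:11>7 D:5>3)
P1→{A,D} P2→{P,S}

Survivors P1:{A,D} P2:{P,S}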